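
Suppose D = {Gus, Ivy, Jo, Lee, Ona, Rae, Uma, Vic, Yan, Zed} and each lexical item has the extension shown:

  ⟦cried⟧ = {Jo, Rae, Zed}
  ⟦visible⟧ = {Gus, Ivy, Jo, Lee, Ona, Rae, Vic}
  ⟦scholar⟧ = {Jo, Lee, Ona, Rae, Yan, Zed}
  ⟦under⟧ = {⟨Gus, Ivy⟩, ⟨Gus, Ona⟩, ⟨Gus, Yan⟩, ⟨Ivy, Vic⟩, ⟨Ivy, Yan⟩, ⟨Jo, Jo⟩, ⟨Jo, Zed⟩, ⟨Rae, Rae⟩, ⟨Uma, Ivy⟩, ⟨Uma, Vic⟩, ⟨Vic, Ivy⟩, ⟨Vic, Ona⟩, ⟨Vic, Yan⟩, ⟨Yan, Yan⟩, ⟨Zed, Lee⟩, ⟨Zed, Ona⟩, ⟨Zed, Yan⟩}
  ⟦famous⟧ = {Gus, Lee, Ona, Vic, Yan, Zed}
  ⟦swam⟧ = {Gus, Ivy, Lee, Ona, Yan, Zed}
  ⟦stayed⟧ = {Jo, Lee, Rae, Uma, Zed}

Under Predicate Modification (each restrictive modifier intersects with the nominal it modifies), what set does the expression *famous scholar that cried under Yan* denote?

{Zed}

⟦that cried⟧ = ⟦cried⟧ = {Jo, Rae, Zed}
⟦under Yan⟧ = {x : ⟨x, Yan⟩ ∈ ⟦under⟧} = {Gus, Ivy, Vic, Yan, Zed}
⟦scholar⟧ = {Jo, Lee, Ona, Rae, Yan, Zed}
… ∩ ⟦that cried⟧ = {Jo, Lee, Ona, Rae, Yan, Zed} ∩ {Jo, Rae, Zed} = {Jo, Rae, Zed}
… ∩ ⟦under Yan⟧ = {Jo, Rae, Zed} ∩ {Gus, Ivy, Vic, Yan, Zed} = {Zed}
… ∩ ⟦famous⟧ = {Zed} ∩ {Gus, Lee, Ona, Vic, Yan, Zed} = {Zed}
So ⟦famous scholar that cried under Yan⟧ = {Zed}.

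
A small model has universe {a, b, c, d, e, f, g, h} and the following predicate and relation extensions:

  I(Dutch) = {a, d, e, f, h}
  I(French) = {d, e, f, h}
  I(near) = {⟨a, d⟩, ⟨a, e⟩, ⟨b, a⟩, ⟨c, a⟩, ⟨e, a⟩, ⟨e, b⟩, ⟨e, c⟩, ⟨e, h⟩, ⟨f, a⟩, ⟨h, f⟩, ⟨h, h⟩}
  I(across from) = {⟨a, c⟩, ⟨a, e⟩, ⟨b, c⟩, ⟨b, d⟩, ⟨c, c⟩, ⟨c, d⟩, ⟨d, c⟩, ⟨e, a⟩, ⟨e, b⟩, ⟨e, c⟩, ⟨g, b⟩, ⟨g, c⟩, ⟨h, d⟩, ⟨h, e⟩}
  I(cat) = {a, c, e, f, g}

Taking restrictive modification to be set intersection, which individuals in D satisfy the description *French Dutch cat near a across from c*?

⟦near a⟧ = {x : ⟨x, a⟩ ∈ ⟦near⟧} = {b, c, e, f}
⟦across from c⟧ = {x : ⟨x, c⟩ ∈ ⟦across from⟧} = {a, b, c, d, e, g}
⟦cat⟧ = {a, c, e, f, g}
… ∩ ⟦near a⟧ = {a, c, e, f, g} ∩ {b, c, e, f} = {c, e, f}
… ∩ ⟦across from c⟧ = {c, e, f} ∩ {a, b, c, d, e, g} = {c, e}
… ∩ ⟦French⟧ = {c, e} ∩ {d, e, f, h} = {e}
… ∩ ⟦Dutch⟧ = {e} ∩ {a, d, e, f, h} = {e}
So ⟦French Dutch cat near a across from c⟧ = {e}.

{e}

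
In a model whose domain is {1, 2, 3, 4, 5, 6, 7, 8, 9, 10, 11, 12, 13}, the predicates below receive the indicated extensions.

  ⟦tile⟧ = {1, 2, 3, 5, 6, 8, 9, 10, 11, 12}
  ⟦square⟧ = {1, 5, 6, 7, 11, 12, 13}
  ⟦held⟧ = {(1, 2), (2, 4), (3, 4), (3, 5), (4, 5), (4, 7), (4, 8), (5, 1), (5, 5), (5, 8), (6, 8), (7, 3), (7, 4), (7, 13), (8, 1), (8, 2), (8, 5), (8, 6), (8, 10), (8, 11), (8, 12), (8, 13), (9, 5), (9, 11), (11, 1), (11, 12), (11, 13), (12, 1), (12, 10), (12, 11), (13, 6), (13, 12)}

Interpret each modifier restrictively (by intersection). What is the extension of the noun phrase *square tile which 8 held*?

{1, 5, 6, 11, 12}

⟦which 8 held⟧ = {x : ⟨8, x⟩ ∈ ⟦held⟧} = {1, 2, 5, 6, 10, 11, 12, 13}
⟦tile⟧ = {1, 2, 3, 5, 6, 8, 9, 10, 11, 12}
… ∩ ⟦which 8 held⟧ = {1, 2, 3, 5, 6, 8, 9, 10, 11, 12} ∩ {1, 2, 5, 6, 10, 11, 12, 13} = {1, 2, 5, 6, 10, 11, 12}
… ∩ ⟦square⟧ = {1, 2, 5, 6, 10, 11, 12} ∩ {1, 5, 6, 7, 11, 12, 13} = {1, 5, 6, 11, 12}
So ⟦square tile which 8 held⟧ = {1, 5, 6, 11, 12}.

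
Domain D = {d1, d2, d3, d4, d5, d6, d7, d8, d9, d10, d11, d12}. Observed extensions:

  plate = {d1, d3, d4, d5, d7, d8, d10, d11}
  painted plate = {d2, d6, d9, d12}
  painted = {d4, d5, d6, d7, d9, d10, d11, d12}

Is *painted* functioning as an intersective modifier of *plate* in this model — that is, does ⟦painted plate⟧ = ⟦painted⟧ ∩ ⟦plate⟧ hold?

⟦painted⟧ ∩ ⟦plate⟧ = {d4, d5, d6, d7, d9, d10, d11, d12} ∩ {d1, d3, d4, d5, d7, d8, d10, d11} = {d4, d5, d7, d10, d11}
Observed ⟦painted plate⟧ = {d2, d6, d9, d12}.
These differ, so the modifier is not intersective in this model.

no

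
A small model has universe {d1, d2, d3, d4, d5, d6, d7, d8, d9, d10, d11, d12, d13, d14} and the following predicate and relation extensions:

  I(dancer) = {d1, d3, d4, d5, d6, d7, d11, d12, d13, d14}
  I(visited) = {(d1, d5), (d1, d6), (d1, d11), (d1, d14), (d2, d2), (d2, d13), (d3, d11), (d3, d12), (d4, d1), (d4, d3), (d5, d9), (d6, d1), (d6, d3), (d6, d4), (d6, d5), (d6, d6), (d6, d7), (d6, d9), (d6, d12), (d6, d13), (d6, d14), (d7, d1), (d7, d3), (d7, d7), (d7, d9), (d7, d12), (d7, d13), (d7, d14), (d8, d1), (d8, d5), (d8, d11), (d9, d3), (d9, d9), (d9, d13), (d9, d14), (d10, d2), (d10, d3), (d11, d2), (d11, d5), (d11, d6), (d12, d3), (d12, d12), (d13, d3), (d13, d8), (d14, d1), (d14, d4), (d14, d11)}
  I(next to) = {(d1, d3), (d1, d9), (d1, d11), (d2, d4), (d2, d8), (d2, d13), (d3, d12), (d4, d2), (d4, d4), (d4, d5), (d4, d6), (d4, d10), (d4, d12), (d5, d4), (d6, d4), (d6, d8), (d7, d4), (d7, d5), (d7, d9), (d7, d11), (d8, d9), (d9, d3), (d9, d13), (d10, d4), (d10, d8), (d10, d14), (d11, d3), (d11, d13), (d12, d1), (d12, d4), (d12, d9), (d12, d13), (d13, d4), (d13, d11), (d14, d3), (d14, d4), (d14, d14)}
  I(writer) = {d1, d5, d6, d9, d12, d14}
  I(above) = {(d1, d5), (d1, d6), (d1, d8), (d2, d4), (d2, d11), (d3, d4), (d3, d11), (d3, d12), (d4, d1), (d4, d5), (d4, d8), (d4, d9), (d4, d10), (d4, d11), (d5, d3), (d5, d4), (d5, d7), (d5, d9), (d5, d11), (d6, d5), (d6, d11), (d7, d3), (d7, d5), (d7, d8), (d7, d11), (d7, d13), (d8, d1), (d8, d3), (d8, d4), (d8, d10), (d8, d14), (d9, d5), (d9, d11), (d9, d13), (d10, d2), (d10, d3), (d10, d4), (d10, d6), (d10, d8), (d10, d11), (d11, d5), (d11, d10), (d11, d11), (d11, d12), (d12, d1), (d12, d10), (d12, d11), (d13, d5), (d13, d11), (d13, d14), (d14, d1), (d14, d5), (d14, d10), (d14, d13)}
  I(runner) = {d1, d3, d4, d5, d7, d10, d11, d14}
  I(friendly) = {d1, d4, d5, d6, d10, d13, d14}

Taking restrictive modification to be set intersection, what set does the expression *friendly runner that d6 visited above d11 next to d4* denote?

⟦that d6 visited⟧ = {x : ⟨d6, x⟩ ∈ ⟦visited⟧} = {d1, d3, d4, d5, d6, d7, d9, d12, d13, d14}
⟦above d11⟧ = {x : ⟨x, d11⟩ ∈ ⟦above⟧} = {d2, d3, d4, d5, d6, d7, d9, d10, d11, d12, d13}
⟦next to d4⟧ = {x : ⟨x, d4⟩ ∈ ⟦next to⟧} = {d2, d4, d5, d6, d7, d10, d12, d13, d14}
⟦runner⟧ = {d1, d3, d4, d5, d7, d10, d11, d14}
… ∩ ⟦that d6 visited⟧ = {d1, d3, d4, d5, d7, d10, d11, d14} ∩ {d1, d3, d4, d5, d6, d7, d9, d12, d13, d14} = {d1, d3, d4, d5, d7, d14}
… ∩ ⟦above d11⟧ = {d1, d3, d4, d5, d7, d14} ∩ {d2, d3, d4, d5, d6, d7, d9, d10, d11, d12, d13} = {d3, d4, d5, d7}
… ∩ ⟦next to d4⟧ = {d3, d4, d5, d7} ∩ {d2, d4, d5, d6, d7, d10, d12, d13, d14} = {d4, d5, d7}
… ∩ ⟦friendly⟧ = {d4, d5, d7} ∩ {d1, d4, d5, d6, d10, d13, d14} = {d4, d5}
So ⟦friendly runner that d6 visited above d11 next to d4⟧ = {d4, d5}.

{d4, d5}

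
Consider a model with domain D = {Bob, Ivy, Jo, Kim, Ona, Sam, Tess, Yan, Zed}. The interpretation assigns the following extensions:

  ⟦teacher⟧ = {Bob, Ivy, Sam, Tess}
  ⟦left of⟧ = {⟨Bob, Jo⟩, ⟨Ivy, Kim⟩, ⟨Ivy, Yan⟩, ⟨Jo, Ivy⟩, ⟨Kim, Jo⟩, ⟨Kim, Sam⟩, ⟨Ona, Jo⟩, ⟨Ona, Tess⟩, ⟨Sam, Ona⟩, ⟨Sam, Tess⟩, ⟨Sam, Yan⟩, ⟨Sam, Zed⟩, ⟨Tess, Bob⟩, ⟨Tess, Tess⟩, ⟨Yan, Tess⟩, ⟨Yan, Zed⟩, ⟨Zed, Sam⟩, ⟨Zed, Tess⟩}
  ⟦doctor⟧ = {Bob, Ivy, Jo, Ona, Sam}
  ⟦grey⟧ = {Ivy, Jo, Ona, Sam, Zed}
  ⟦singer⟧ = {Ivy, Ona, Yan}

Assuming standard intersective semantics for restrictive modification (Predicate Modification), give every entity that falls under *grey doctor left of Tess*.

⟦left of Tess⟧ = {x : ⟨x, Tess⟩ ∈ ⟦left of⟧} = {Ona, Sam, Tess, Yan, Zed}
⟦doctor⟧ = {Bob, Ivy, Jo, Ona, Sam}
… ∩ ⟦left of Tess⟧ = {Bob, Ivy, Jo, Ona, Sam} ∩ {Ona, Sam, Tess, Yan, Zed} = {Ona, Sam}
… ∩ ⟦grey⟧ = {Ona, Sam} ∩ {Ivy, Jo, Ona, Sam, Zed} = {Ona, Sam}
So ⟦grey doctor left of Tess⟧ = {Ona, Sam}.

{Ona, Sam}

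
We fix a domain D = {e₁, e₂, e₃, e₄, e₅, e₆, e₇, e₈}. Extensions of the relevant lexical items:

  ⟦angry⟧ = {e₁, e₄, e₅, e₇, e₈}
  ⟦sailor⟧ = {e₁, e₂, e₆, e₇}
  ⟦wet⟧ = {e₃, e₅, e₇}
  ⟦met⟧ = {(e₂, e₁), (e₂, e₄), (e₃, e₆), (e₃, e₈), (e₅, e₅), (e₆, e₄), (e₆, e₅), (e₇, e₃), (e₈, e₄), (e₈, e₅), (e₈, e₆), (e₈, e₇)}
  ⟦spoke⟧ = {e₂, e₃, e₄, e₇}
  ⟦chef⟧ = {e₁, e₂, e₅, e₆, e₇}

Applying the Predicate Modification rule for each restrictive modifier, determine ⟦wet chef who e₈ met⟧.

⟦who e₈ met⟧ = {x : ⟨e₈, x⟩ ∈ ⟦met⟧} = {e₄, e₅, e₆, e₇}
⟦chef⟧ = {e₁, e₂, e₅, e₆, e₇}
… ∩ ⟦who e₈ met⟧ = {e₁, e₂, e₅, e₆, e₇} ∩ {e₄, e₅, e₆, e₇} = {e₅, e₆, e₇}
… ∩ ⟦wet⟧ = {e₅, e₆, e₇} ∩ {e₃, e₅, e₇} = {e₅, e₇}
So ⟦wet chef who e₈ met⟧ = {e₅, e₇}.

{e₅, e₇}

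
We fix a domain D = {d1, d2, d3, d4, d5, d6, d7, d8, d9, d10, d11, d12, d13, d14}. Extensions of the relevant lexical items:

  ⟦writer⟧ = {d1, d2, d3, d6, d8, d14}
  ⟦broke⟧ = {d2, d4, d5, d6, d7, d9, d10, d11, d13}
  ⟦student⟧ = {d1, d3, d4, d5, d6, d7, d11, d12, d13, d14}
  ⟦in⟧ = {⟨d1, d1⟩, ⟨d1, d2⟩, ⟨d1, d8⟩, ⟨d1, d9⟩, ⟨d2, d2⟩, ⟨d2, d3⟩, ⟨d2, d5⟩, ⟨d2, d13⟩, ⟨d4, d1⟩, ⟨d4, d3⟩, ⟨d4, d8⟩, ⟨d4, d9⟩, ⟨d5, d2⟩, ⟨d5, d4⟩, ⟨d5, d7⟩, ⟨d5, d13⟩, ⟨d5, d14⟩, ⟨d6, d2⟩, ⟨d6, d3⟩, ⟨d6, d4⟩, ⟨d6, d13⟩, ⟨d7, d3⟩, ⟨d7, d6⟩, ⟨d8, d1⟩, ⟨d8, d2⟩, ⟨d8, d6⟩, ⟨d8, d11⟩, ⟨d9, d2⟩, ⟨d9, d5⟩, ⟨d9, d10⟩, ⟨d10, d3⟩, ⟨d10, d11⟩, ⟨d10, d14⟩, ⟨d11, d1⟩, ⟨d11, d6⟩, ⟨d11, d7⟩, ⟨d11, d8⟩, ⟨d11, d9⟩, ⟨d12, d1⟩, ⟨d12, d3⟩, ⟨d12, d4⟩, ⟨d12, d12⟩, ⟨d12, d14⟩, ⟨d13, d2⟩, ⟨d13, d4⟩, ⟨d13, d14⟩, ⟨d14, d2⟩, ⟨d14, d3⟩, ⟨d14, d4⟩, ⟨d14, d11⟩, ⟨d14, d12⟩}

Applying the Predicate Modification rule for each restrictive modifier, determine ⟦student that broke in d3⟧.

{d4, d6, d7}

⟦that broke⟧ = ⟦broke⟧ = {d2, d4, d5, d6, d7, d9, d10, d11, d13}
⟦in d3⟧ = {x : ⟨x, d3⟩ ∈ ⟦in⟧} = {d2, d4, d6, d7, d10, d12, d14}
⟦student⟧ = {d1, d3, d4, d5, d6, d7, d11, d12, d13, d14}
… ∩ ⟦that broke⟧ = {d1, d3, d4, d5, d6, d7, d11, d12, d13, d14} ∩ {d2, d4, d5, d6, d7, d9, d10, d11, d13} = {d4, d5, d6, d7, d11, d13}
… ∩ ⟦in d3⟧ = {d4, d5, d6, d7, d11, d13} ∩ {d2, d4, d6, d7, d10, d12, d14} = {d4, d6, d7}
So ⟦student that broke in d3⟧ = {d4, d6, d7}.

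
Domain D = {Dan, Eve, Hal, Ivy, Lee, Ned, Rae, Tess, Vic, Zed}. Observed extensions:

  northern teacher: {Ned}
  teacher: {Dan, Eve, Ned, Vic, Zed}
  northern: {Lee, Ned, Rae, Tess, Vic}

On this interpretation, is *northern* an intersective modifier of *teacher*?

no

⟦northern⟧ ∩ ⟦teacher⟧ = {Lee, Ned, Rae, Tess, Vic} ∩ {Dan, Eve, Ned, Vic, Zed} = {Ned, Vic}
Observed ⟦northern teacher⟧ = {Ned}.
These differ, so the modifier is not intersective in this model.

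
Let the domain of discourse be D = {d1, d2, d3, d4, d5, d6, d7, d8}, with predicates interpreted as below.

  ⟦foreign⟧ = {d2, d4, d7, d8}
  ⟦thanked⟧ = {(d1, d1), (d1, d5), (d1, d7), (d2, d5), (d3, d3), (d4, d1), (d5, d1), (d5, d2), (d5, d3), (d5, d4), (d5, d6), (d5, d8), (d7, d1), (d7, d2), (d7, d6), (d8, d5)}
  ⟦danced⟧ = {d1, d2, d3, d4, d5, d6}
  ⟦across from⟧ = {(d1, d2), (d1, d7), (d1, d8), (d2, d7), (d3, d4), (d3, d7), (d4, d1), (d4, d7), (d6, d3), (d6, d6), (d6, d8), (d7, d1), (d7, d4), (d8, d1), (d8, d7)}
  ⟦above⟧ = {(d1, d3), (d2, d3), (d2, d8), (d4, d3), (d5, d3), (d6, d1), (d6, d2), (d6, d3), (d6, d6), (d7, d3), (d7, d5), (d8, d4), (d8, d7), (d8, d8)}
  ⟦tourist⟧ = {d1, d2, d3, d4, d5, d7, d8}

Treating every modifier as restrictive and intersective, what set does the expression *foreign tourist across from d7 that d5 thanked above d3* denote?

{d2, d4}

⟦across from d7⟧ = {x : ⟨x, d7⟩ ∈ ⟦across from⟧} = {d1, d2, d3, d4, d8}
⟦that d5 thanked⟧ = {x : ⟨d5, x⟩ ∈ ⟦thanked⟧} = {d1, d2, d3, d4, d6, d8}
⟦above d3⟧ = {x : ⟨x, d3⟩ ∈ ⟦above⟧} = {d1, d2, d4, d5, d6, d7}
⟦tourist⟧ = {d1, d2, d3, d4, d5, d7, d8}
… ∩ ⟦across from d7⟧ = {d1, d2, d3, d4, d5, d7, d8} ∩ {d1, d2, d3, d4, d8} = {d1, d2, d3, d4, d8}
… ∩ ⟦that d5 thanked⟧ = {d1, d2, d3, d4, d8} ∩ {d1, d2, d3, d4, d6, d8} = {d1, d2, d3, d4, d8}
… ∩ ⟦above d3⟧ = {d1, d2, d3, d4, d8} ∩ {d1, d2, d4, d5, d6, d7} = {d1, d2, d4}
… ∩ ⟦foreign⟧ = {d1, d2, d4} ∩ {d2, d4, d7, d8} = {d2, d4}
So ⟦foreign tourist across from d7 that d5 thanked above d3⟧ = {d2, d4}.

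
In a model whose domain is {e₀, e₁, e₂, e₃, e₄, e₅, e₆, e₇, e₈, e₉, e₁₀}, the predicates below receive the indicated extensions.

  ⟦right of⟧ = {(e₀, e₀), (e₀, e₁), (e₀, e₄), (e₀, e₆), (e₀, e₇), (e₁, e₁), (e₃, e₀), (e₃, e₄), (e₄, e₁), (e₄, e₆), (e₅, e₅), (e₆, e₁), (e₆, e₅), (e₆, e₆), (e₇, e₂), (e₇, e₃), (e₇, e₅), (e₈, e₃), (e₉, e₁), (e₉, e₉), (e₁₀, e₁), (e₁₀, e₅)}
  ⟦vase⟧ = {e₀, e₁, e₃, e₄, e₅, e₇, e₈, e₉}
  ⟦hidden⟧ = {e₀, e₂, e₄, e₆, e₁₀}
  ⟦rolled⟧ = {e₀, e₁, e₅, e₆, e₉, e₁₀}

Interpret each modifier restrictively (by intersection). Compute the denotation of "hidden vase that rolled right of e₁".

⟦that rolled⟧ = ⟦rolled⟧ = {e₀, e₁, e₅, e₆, e₉, e₁₀}
⟦right of e₁⟧ = {x : ⟨x, e₁⟩ ∈ ⟦right of⟧} = {e₀, e₁, e₄, e₆, e₉, e₁₀}
⟦vase⟧ = {e₀, e₁, e₃, e₄, e₅, e₇, e₈, e₉}
… ∩ ⟦that rolled⟧ = {e₀, e₁, e₃, e₄, e₅, e₇, e₈, e₉} ∩ {e₀, e₁, e₅, e₆, e₉, e₁₀} = {e₀, e₁, e₅, e₉}
… ∩ ⟦right of e₁⟧ = {e₀, e₁, e₅, e₉} ∩ {e₀, e₁, e₄, e₆, e₉, e₁₀} = {e₀, e₁, e₉}
… ∩ ⟦hidden⟧ = {e₀, e₁, e₉} ∩ {e₀, e₂, e₄, e₆, e₁₀} = {e₀}
So ⟦hidden vase that rolled right of e₁⟧ = {e₀}.

{e₀}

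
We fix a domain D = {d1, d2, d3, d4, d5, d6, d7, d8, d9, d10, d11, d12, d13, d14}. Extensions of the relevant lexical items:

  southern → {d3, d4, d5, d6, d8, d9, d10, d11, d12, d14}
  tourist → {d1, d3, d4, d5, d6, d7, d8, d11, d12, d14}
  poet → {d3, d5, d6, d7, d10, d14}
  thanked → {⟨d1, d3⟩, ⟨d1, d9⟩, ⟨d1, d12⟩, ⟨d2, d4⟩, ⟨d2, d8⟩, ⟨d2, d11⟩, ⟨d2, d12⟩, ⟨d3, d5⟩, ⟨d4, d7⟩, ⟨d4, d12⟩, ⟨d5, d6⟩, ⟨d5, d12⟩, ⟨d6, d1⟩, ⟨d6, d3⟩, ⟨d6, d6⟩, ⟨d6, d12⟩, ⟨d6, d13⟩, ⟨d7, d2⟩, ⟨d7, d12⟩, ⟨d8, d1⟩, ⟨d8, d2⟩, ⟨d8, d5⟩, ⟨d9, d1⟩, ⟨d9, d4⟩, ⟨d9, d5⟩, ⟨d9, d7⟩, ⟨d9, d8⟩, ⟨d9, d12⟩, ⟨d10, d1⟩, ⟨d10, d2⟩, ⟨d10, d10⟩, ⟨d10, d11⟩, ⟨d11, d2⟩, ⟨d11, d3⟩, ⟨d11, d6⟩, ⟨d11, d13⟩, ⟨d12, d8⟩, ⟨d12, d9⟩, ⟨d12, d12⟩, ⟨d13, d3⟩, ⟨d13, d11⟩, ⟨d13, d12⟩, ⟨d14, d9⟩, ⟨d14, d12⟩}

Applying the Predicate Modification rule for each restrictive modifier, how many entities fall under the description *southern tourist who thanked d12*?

⟦who thanked d12⟧ = {x : ⟨x, d12⟩ ∈ ⟦thanked⟧} = {d1, d2, d4, d5, d6, d7, d9, d12, d13, d14}
⟦tourist⟧ = {d1, d3, d4, d5, d6, d7, d8, d11, d12, d14}
… ∩ ⟦who thanked d12⟧ = {d1, d3, d4, d5, d6, d7, d8, d11, d12, d14} ∩ {d1, d2, d4, d5, d6, d7, d9, d12, d13, d14} = {d1, d4, d5, d6, d7, d12, d14}
… ∩ ⟦southern⟧ = {d1, d4, d5, d6, d7, d12, d14} ∩ {d3, d4, d5, d6, d8, d9, d10, d11, d12, d14} = {d4, d5, d6, d12, d14}
⟦southern tourist who thanked d12⟧ = {d4, d5, d6, d12, d14}, so the cardinality is 5.

5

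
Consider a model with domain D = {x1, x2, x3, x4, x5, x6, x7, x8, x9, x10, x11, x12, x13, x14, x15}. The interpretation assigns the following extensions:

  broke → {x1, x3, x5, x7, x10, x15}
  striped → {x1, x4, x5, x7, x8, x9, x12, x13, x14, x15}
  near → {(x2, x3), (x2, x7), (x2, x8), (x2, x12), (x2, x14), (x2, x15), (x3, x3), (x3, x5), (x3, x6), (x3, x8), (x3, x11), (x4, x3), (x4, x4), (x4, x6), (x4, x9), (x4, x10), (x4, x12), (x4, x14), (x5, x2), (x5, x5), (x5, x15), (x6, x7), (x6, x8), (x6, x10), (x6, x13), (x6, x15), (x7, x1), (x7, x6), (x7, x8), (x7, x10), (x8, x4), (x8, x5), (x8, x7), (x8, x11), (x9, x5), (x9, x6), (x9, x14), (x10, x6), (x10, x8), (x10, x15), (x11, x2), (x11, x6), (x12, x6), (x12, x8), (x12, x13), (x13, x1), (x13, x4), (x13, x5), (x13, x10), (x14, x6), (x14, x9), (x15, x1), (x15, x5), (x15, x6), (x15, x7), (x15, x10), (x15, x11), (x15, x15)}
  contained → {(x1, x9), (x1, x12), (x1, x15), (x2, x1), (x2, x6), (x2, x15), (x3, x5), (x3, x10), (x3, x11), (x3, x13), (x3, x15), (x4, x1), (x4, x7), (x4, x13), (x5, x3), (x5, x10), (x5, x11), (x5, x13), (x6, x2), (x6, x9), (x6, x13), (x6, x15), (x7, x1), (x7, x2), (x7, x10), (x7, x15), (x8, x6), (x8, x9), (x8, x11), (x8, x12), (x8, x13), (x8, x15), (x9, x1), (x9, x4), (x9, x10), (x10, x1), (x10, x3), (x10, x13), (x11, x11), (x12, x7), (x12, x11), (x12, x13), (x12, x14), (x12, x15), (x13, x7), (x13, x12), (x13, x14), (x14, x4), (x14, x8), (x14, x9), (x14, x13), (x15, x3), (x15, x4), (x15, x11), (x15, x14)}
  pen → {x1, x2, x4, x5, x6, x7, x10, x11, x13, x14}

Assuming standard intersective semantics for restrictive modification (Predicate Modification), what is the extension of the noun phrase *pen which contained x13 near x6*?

⟦which contained x13⟧ = {x : ⟨x, x13⟩ ∈ ⟦contained⟧} = {x3, x4, x5, x6, x8, x10, x12, x14}
⟦near x6⟧ = {x : ⟨x, x6⟩ ∈ ⟦near⟧} = {x3, x4, x7, x9, x10, x11, x12, x14, x15}
⟦pen⟧ = {x1, x2, x4, x5, x6, x7, x10, x11, x13, x14}
… ∩ ⟦which contained x13⟧ = {x1, x2, x4, x5, x6, x7, x10, x11, x13, x14} ∩ {x3, x4, x5, x6, x8, x10, x12, x14} = {x4, x5, x6, x10, x14}
… ∩ ⟦near x6⟧ = {x4, x5, x6, x10, x14} ∩ {x3, x4, x7, x9, x10, x11, x12, x14, x15} = {x4, x10, x14}
So ⟦pen which contained x13 near x6⟧ = {x4, x10, x14}.

{x4, x10, x14}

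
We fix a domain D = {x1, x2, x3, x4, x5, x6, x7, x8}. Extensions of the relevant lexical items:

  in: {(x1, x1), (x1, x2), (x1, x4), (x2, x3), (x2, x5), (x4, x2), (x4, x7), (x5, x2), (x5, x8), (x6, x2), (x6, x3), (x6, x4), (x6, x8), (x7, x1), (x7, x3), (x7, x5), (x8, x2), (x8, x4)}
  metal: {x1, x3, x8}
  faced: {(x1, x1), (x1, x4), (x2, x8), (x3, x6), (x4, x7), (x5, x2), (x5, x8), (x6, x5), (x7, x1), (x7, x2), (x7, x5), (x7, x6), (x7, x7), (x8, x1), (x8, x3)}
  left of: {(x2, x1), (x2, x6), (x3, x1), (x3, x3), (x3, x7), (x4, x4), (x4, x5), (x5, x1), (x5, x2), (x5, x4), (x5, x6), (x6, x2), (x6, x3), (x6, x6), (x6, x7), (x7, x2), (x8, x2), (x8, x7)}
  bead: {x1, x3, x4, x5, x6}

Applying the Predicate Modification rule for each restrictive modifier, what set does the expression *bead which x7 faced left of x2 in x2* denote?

⟦which x7 faced⟧ = {x : ⟨x7, x⟩ ∈ ⟦faced⟧} = {x1, x2, x5, x6, x7}
⟦left of x2⟧ = {x : ⟨x, x2⟩ ∈ ⟦left of⟧} = {x5, x6, x7, x8}
⟦in x2⟧ = {x : ⟨x, x2⟩ ∈ ⟦in⟧} = {x1, x4, x5, x6, x8}
⟦bead⟧ = {x1, x3, x4, x5, x6}
… ∩ ⟦which x7 faced⟧ = {x1, x3, x4, x5, x6} ∩ {x1, x2, x5, x6, x7} = {x1, x5, x6}
… ∩ ⟦left of x2⟧ = {x1, x5, x6} ∩ {x5, x6, x7, x8} = {x5, x6}
… ∩ ⟦in x2⟧ = {x5, x6} ∩ {x1, x4, x5, x6, x8} = {x5, x6}
So ⟦bead which x7 faced left of x2 in x2⟧ = {x5, x6}.

{x5, x6}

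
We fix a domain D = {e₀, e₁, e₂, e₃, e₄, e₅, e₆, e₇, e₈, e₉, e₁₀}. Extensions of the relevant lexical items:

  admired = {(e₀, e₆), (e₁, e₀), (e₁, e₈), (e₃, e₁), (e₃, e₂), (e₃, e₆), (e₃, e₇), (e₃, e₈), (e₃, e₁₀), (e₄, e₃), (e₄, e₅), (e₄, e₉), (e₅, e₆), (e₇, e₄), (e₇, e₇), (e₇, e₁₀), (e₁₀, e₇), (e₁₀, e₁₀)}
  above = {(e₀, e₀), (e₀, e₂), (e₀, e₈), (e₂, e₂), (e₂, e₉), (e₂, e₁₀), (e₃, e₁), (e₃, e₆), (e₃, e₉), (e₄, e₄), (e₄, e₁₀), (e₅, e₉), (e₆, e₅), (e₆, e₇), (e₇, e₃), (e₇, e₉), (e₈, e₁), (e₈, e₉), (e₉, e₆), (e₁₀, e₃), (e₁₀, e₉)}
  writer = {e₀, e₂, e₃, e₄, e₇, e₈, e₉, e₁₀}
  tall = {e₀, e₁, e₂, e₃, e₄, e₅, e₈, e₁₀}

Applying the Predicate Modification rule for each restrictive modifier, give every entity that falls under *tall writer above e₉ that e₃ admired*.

⟦above e₉⟧ = {x : ⟨x, e₉⟩ ∈ ⟦above⟧} = {e₂, e₃, e₅, e₇, e₈, e₁₀}
⟦that e₃ admired⟧ = {x : ⟨e₃, x⟩ ∈ ⟦admired⟧} = {e₁, e₂, e₆, e₇, e₈, e₁₀}
⟦writer⟧ = {e₀, e₂, e₃, e₄, e₇, e₈, e₉, e₁₀}
… ∩ ⟦above e₉⟧ = {e₀, e₂, e₃, e₄, e₇, e₈, e₉, e₁₀} ∩ {e₂, e₃, e₅, e₇, e₈, e₁₀} = {e₂, e₃, e₇, e₈, e₁₀}
… ∩ ⟦that e₃ admired⟧ = {e₂, e₃, e₇, e₈, e₁₀} ∩ {e₁, e₂, e₆, e₇, e₈, e₁₀} = {e₂, e₇, e₈, e₁₀}
… ∩ ⟦tall⟧ = {e₂, e₇, e₈, e₁₀} ∩ {e₀, e₁, e₂, e₃, e₄, e₅, e₈, e₁₀} = {e₂, e₈, e₁₀}
So ⟦tall writer above e₉ that e₃ admired⟧ = {e₂, e₈, e₁₀}.

{e₂, e₈, e₁₀}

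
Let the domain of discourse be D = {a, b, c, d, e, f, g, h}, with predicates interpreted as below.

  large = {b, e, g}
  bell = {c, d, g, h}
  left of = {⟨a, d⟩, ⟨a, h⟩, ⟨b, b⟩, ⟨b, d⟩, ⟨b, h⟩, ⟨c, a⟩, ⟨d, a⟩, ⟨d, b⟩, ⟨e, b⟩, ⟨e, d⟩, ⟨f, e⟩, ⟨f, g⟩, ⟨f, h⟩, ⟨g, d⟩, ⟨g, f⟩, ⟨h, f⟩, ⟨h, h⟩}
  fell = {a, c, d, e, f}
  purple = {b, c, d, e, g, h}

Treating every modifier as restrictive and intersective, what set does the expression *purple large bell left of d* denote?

{g}

⟦left of d⟧ = {x : ⟨x, d⟩ ∈ ⟦left of⟧} = {a, b, e, g}
⟦bell⟧ = {c, d, g, h}
… ∩ ⟦left of d⟧ = {c, d, g, h} ∩ {a, b, e, g} = {g}
… ∩ ⟦purple⟧ = {g} ∩ {b, c, d, e, g, h} = {g}
… ∩ ⟦large⟧ = {g} ∩ {b, e, g} = {g}
So ⟦purple large bell left of d⟧ = {g}.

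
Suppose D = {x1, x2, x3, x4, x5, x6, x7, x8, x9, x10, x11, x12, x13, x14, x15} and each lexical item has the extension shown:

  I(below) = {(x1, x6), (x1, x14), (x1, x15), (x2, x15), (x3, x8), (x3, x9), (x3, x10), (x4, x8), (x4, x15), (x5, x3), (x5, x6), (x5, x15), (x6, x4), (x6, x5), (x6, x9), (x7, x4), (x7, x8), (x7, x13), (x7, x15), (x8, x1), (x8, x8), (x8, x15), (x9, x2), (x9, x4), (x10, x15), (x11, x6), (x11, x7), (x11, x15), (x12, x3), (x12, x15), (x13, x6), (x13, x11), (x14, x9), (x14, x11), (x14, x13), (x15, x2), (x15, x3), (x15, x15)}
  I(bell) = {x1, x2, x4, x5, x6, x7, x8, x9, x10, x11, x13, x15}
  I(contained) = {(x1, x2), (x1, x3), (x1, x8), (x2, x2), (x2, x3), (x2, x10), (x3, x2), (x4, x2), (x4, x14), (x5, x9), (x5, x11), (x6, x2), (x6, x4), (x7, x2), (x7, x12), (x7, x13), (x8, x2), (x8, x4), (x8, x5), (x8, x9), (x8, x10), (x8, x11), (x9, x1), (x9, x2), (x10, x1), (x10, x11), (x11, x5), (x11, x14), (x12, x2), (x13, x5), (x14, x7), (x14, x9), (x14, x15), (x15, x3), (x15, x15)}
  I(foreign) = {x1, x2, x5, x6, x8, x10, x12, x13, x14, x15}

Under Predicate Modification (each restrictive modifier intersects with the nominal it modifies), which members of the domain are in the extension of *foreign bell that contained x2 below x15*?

{x1, x2, x8}

⟦that contained x2⟧ = {x : ⟨x, x2⟩ ∈ ⟦contained⟧} = {x1, x2, x3, x4, x6, x7, x8, x9, x12}
⟦below x15⟧ = {x : ⟨x, x15⟩ ∈ ⟦below⟧} = {x1, x2, x4, x5, x7, x8, x10, x11, x12, x15}
⟦bell⟧ = {x1, x2, x4, x5, x6, x7, x8, x9, x10, x11, x13, x15}
… ∩ ⟦that contained x2⟧ = {x1, x2, x4, x5, x6, x7, x8, x9, x10, x11, x13, x15} ∩ {x1, x2, x3, x4, x6, x7, x8, x9, x12} = {x1, x2, x4, x6, x7, x8, x9}
… ∩ ⟦below x15⟧ = {x1, x2, x4, x6, x7, x8, x9} ∩ {x1, x2, x4, x5, x7, x8, x10, x11, x12, x15} = {x1, x2, x4, x7, x8}
… ∩ ⟦foreign⟧ = {x1, x2, x4, x7, x8} ∩ {x1, x2, x5, x6, x8, x10, x12, x13, x14, x15} = {x1, x2, x8}
So ⟦foreign bell that contained x2 below x15⟧ = {x1, x2, x8}.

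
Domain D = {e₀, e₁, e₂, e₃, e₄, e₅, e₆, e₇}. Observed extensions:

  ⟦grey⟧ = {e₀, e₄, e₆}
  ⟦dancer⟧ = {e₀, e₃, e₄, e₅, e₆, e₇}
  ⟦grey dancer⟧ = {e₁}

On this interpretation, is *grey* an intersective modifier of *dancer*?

no

⟦grey⟧ ∩ ⟦dancer⟧ = {e₀, e₄, e₆} ∩ {e₀, e₃, e₄, e₅, e₆, e₇} = {e₀, e₄, e₆}
Observed ⟦grey dancer⟧ = {e₁}.
These differ, so the modifier is not intersective in this model.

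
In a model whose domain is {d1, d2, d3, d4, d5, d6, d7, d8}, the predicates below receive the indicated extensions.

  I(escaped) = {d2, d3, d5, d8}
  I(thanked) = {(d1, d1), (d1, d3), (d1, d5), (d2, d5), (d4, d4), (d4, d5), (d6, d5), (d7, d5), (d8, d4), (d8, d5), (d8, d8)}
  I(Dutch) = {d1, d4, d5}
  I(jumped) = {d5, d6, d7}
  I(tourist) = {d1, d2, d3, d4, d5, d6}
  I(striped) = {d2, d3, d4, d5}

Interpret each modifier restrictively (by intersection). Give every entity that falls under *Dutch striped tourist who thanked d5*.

⟦who thanked d5⟧ = {x : ⟨x, d5⟩ ∈ ⟦thanked⟧} = {d1, d2, d4, d6, d7, d8}
⟦tourist⟧ = {d1, d2, d3, d4, d5, d6}
… ∩ ⟦who thanked d5⟧ = {d1, d2, d3, d4, d5, d6} ∩ {d1, d2, d4, d6, d7, d8} = {d1, d2, d4, d6}
… ∩ ⟦Dutch⟧ = {d1, d2, d4, d6} ∩ {d1, d4, d5} = {d1, d4}
… ∩ ⟦striped⟧ = {d1, d4} ∩ {d2, d3, d4, d5} = {d4}
So ⟦Dutch striped tourist who thanked d5⟧ = {d4}.

{d4}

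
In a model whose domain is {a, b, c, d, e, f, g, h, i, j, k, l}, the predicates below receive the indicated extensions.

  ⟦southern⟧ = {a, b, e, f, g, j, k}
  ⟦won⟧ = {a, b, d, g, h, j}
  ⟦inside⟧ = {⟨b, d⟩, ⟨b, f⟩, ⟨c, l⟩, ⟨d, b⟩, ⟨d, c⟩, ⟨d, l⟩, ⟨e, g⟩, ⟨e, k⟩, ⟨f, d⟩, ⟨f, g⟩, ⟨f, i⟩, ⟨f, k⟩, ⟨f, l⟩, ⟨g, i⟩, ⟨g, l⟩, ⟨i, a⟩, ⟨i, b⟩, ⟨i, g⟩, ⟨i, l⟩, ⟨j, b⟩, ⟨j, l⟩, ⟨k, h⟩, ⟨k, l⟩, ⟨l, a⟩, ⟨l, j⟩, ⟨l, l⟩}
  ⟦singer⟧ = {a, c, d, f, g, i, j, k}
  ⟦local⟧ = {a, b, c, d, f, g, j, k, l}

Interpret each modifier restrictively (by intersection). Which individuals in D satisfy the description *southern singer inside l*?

{f, g, j, k}

⟦inside l⟧ = {x : ⟨x, l⟩ ∈ ⟦inside⟧} = {c, d, f, g, i, j, k, l}
⟦singer⟧ = {a, c, d, f, g, i, j, k}
… ∩ ⟦inside l⟧ = {a, c, d, f, g, i, j, k} ∩ {c, d, f, g, i, j, k, l} = {c, d, f, g, i, j, k}
… ∩ ⟦southern⟧ = {c, d, f, g, i, j, k} ∩ {a, b, e, f, g, j, k} = {f, g, j, k}
So ⟦southern singer inside l⟧ = {f, g, j, k}.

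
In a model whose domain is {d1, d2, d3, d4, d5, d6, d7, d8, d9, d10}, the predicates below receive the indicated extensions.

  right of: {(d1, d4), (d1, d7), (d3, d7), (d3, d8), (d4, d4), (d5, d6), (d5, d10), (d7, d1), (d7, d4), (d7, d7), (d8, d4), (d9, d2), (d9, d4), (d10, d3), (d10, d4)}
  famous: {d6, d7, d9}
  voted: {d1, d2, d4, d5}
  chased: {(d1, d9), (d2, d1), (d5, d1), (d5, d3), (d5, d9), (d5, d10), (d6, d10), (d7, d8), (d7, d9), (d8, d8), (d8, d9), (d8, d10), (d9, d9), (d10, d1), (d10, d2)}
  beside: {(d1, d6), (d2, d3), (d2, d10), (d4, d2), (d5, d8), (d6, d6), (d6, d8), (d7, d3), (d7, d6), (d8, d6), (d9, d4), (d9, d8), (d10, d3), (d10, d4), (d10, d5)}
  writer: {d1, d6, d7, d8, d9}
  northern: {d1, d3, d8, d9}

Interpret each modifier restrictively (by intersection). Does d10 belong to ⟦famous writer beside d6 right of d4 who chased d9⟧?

no

⟦beside d6⟧ = {x : ⟨x, d6⟩ ∈ ⟦beside⟧} = {d1, d6, d7, d8}
⟦right of d4⟧ = {x : ⟨x, d4⟩ ∈ ⟦right of⟧} = {d1, d4, d7, d8, d9, d10}
⟦who chased d9⟧ = {x : ⟨x, d9⟩ ∈ ⟦chased⟧} = {d1, d5, d7, d8, d9}
⟦writer⟧ = {d1, d6, d7, d8, d9}
… ∩ ⟦beside d6⟧ = {d1, d6, d7, d8, d9} ∩ {d1, d6, d7, d8} = {d1, d6, d7, d8}
… ∩ ⟦right of d4⟧ = {d1, d6, d7, d8} ∩ {d1, d4, d7, d8, d9, d10} = {d1, d7, d8}
… ∩ ⟦who chased d9⟧ = {d1, d7, d8} ∩ {d1, d5, d7, d8, d9} = {d1, d7, d8}
… ∩ ⟦famous⟧ = {d1, d7, d8} ∩ {d6, d7, d9} = {d7}
⟦famous writer beside d6 right of d4 who chased d9⟧ = {d7}; d10 ∉ this set.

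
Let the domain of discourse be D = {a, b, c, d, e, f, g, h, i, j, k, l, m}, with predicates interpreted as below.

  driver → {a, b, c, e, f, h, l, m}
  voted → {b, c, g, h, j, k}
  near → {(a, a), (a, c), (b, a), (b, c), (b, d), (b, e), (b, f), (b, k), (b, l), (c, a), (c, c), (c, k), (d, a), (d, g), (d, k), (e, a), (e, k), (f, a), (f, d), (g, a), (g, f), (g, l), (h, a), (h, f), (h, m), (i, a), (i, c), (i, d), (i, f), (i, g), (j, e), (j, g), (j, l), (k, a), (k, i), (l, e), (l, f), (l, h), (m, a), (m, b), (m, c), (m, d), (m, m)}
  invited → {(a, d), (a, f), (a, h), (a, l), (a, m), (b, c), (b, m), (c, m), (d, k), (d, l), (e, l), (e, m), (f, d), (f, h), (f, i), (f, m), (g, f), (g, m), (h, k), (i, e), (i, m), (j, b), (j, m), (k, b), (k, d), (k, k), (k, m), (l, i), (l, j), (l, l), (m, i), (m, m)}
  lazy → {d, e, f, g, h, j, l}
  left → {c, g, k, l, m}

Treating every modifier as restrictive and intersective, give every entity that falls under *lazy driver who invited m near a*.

{e, f}

⟦who invited m⟧ = {x : ⟨x, m⟩ ∈ ⟦invited⟧} = {a, b, c, e, f, g, i, j, k, m}
⟦near a⟧ = {x : ⟨x, a⟩ ∈ ⟦near⟧} = {a, b, c, d, e, f, g, h, i, k, m}
⟦driver⟧ = {a, b, c, e, f, h, l, m}
… ∩ ⟦who invited m⟧ = {a, b, c, e, f, h, l, m} ∩ {a, b, c, e, f, g, i, j, k, m} = {a, b, c, e, f, m}
… ∩ ⟦near a⟧ = {a, b, c, e, f, m} ∩ {a, b, c, d, e, f, g, h, i, k, m} = {a, b, c, e, f, m}
… ∩ ⟦lazy⟧ = {a, b, c, e, f, m} ∩ {d, e, f, g, h, j, l} = {e, f}
So ⟦lazy driver who invited m near a⟧ = {e, f}.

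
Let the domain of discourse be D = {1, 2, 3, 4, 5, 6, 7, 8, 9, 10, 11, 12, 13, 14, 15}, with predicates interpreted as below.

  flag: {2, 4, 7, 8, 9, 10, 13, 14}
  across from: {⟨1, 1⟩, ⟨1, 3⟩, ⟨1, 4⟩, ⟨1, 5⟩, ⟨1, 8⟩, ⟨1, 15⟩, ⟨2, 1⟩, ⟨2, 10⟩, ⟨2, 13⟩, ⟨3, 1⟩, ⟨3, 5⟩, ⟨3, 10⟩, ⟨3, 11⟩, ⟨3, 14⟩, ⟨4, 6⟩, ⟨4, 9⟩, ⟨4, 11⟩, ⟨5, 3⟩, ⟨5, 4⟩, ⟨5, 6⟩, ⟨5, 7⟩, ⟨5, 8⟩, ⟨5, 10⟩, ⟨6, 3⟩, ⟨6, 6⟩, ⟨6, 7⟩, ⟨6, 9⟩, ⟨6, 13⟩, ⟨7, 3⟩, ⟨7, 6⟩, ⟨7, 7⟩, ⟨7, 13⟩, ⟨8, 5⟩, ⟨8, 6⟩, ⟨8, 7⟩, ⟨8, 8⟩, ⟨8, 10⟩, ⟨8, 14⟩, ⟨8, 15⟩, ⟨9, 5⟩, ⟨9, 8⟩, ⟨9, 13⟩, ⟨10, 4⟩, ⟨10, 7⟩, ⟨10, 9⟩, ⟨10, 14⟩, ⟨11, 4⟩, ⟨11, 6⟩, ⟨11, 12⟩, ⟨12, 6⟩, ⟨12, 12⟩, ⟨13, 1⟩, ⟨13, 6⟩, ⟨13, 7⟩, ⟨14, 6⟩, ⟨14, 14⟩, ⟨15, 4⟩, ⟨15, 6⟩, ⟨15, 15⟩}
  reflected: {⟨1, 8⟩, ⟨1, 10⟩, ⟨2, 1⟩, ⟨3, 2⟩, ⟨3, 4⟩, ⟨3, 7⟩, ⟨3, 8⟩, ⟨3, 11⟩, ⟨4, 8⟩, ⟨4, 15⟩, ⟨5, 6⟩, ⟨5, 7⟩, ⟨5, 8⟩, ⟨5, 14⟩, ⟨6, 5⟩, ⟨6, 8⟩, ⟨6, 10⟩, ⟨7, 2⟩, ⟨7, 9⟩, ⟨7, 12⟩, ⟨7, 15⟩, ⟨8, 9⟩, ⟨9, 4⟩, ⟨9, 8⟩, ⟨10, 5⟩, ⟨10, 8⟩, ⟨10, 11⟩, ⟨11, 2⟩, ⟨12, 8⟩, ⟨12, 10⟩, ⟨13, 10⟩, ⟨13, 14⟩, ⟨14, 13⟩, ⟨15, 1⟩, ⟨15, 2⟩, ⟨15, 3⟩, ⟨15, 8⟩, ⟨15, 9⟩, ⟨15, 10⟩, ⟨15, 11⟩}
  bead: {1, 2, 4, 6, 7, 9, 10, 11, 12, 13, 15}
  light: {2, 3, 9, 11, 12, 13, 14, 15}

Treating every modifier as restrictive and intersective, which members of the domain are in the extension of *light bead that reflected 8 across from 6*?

{12, 15}

⟦that reflected 8⟧ = {x : ⟨x, 8⟩ ∈ ⟦reflected⟧} = {1, 3, 4, 5, 6, 9, 10, 12, 15}
⟦across from 6⟧ = {x : ⟨x, 6⟩ ∈ ⟦across from⟧} = {4, 5, 6, 7, 8, 11, 12, 13, 14, 15}
⟦bead⟧ = {1, 2, 4, 6, 7, 9, 10, 11, 12, 13, 15}
… ∩ ⟦that reflected 8⟧ = {1, 2, 4, 6, 7, 9, 10, 11, 12, 13, 15} ∩ {1, 3, 4, 5, 6, 9, 10, 12, 15} = {1, 4, 6, 9, 10, 12, 15}
… ∩ ⟦across from 6⟧ = {1, 4, 6, 9, 10, 12, 15} ∩ {4, 5, 6, 7, 8, 11, 12, 13, 14, 15} = {4, 6, 12, 15}
… ∩ ⟦light⟧ = {4, 6, 12, 15} ∩ {2, 3, 9, 11, 12, 13, 14, 15} = {12, 15}
So ⟦light bead that reflected 8 across from 6⟧ = {12, 15}.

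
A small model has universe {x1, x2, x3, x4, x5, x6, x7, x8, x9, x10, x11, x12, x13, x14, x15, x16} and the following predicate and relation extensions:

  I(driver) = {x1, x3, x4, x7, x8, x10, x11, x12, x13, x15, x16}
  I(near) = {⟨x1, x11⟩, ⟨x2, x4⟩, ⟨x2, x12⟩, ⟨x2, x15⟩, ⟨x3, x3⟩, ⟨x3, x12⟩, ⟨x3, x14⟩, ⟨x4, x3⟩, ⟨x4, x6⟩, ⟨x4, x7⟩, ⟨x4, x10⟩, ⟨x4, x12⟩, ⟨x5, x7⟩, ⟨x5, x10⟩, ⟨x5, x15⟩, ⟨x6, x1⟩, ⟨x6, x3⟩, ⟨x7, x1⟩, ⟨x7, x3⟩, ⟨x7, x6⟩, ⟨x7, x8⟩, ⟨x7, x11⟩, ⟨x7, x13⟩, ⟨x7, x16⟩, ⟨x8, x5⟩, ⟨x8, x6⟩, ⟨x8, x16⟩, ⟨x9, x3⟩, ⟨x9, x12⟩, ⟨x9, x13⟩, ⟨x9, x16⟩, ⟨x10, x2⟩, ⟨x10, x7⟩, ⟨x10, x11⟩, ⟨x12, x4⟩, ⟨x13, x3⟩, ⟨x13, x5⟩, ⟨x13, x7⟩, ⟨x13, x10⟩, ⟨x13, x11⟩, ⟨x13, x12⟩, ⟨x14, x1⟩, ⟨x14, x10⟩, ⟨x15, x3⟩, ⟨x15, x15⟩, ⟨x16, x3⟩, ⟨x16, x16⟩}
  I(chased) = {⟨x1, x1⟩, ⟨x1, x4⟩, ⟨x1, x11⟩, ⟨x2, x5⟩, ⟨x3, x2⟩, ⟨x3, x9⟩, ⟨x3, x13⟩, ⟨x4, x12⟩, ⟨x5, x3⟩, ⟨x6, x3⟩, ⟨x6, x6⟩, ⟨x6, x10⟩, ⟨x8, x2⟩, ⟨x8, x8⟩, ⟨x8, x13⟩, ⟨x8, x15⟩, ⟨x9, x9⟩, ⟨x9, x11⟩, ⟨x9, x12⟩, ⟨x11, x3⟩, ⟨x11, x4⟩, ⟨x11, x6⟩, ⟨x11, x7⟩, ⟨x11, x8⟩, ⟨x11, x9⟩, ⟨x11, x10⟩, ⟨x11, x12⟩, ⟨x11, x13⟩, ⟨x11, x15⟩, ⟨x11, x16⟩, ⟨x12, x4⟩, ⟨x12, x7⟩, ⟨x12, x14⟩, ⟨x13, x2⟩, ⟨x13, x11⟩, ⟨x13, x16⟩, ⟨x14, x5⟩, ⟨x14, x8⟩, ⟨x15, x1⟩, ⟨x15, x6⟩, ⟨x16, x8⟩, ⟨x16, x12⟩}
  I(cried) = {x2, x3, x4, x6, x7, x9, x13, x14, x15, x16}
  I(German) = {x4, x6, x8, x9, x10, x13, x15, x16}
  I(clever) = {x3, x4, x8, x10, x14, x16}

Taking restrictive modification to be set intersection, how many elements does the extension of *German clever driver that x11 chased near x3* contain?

2

⟦that x11 chased⟧ = {x : ⟨x11, x⟩ ∈ ⟦chased⟧} = {x3, x4, x6, x7, x8, x9, x10, x12, x13, x15, x16}
⟦near x3⟧ = {x : ⟨x, x3⟩ ∈ ⟦near⟧} = {x3, x4, x6, x7, x9, x13, x15, x16}
⟦driver⟧ = {x1, x3, x4, x7, x8, x10, x11, x12, x13, x15, x16}
… ∩ ⟦that x11 chased⟧ = {x1, x3, x4, x7, x8, x10, x11, x12, x13, x15, x16} ∩ {x3, x4, x6, x7, x8, x9, x10, x12, x13, x15, x16} = {x3, x4, x7, x8, x10, x12, x13, x15, x16}
… ∩ ⟦near x3⟧ = {x3, x4, x7, x8, x10, x12, x13, x15, x16} ∩ {x3, x4, x6, x7, x9, x13, x15, x16} = {x3, x4, x7, x13, x15, x16}
… ∩ ⟦German⟧ = {x3, x4, x7, x13, x15, x16} ∩ {x4, x6, x8, x9, x10, x13, x15, x16} = {x4, x13, x15, x16}
… ∩ ⟦clever⟧ = {x4, x13, x15, x16} ∩ {x3, x4, x8, x10, x14, x16} = {x4, x16}
⟦German clever driver that x11 chased near x3⟧ = {x4, x16}, so the cardinality is 2.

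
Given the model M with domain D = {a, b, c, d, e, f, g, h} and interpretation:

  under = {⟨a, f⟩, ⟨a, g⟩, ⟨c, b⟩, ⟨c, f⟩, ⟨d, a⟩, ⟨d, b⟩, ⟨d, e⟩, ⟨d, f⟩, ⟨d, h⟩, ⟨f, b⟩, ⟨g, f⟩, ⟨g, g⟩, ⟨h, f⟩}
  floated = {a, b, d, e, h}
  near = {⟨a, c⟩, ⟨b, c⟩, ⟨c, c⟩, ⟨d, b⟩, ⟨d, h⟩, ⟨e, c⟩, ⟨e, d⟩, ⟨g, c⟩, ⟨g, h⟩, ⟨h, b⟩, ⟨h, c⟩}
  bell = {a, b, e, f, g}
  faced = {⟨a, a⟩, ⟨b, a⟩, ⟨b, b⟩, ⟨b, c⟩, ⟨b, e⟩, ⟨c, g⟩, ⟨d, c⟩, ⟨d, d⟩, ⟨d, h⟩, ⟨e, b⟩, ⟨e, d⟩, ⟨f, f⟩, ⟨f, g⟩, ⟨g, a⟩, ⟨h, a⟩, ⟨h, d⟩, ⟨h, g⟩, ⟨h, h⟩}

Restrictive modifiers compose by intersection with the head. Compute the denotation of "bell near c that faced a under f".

⟦near c⟧ = {x : ⟨x, c⟩ ∈ ⟦near⟧} = {a, b, c, e, g, h}
⟦that faced a⟧ = {x : ⟨x, a⟩ ∈ ⟦faced⟧} = {a, b, g, h}
⟦under f⟧ = {x : ⟨x, f⟩ ∈ ⟦under⟧} = {a, c, d, g, h}
⟦bell⟧ = {a, b, e, f, g}
… ∩ ⟦near c⟧ = {a, b, e, f, g} ∩ {a, b, c, e, g, h} = {a, b, e, g}
… ∩ ⟦that faced a⟧ = {a, b, e, g} ∩ {a, b, g, h} = {a, b, g}
… ∩ ⟦under f⟧ = {a, b, g} ∩ {a, c, d, g, h} = {a, g}
So ⟦bell near c that faced a under f⟧ = {a, g}.

{a, g}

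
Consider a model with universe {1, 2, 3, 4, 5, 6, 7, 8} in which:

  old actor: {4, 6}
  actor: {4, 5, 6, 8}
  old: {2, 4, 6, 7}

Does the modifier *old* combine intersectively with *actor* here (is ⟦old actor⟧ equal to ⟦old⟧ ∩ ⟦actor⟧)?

⟦old⟧ ∩ ⟦actor⟧ = {2, 4, 6, 7} ∩ {4, 5, 6, 8} = {4, 6}
Observed ⟦old actor⟧ = {4, 6}.
These coincide, so the modifier is intersective here.

yes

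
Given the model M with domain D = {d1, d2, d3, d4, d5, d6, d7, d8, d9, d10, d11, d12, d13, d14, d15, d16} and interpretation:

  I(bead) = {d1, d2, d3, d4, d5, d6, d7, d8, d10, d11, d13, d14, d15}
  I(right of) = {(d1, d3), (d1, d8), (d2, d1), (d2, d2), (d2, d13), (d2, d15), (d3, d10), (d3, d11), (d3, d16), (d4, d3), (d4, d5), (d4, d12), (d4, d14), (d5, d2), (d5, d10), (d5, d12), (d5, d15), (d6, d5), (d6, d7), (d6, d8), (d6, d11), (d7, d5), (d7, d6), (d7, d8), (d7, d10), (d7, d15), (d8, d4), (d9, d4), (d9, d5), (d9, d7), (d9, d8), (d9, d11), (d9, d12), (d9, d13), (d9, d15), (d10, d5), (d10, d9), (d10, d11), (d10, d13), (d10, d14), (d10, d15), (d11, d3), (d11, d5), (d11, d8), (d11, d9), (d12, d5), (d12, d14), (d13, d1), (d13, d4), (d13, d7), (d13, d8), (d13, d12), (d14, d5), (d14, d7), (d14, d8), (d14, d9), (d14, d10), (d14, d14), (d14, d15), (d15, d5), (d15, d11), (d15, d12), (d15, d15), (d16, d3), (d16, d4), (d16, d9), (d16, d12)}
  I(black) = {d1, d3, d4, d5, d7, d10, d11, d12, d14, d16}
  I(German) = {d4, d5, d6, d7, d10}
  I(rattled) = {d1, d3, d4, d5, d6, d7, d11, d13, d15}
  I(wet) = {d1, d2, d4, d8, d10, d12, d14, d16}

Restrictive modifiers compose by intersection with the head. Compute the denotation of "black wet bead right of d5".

⟦right of d5⟧ = {x : ⟨x, d5⟩ ∈ ⟦right of⟧} = {d4, d6, d7, d9, d10, d11, d12, d14, d15}
⟦bead⟧ = {d1, d2, d3, d4, d5, d6, d7, d8, d10, d11, d13, d14, d15}
… ∩ ⟦right of d5⟧ = {d1, d2, d3, d4, d5, d6, d7, d8, d10, d11, d13, d14, d15} ∩ {d4, d6, d7, d9, d10, d11, d12, d14, d15} = {d4, d6, d7, d10, d11, d14, d15}
… ∩ ⟦black⟧ = {d4, d6, d7, d10, d11, d14, d15} ∩ {d1, d3, d4, d5, d7, d10, d11, d12, d14, d16} = {d4, d7, d10, d11, d14}
… ∩ ⟦wet⟧ = {d4, d7, d10, d11, d14} ∩ {d1, d2, d4, d8, d10, d12, d14, d16} = {d4, d10, d14}
So ⟦black wet bead right of d5⟧ = {d4, d10, d14}.

{d4, d10, d14}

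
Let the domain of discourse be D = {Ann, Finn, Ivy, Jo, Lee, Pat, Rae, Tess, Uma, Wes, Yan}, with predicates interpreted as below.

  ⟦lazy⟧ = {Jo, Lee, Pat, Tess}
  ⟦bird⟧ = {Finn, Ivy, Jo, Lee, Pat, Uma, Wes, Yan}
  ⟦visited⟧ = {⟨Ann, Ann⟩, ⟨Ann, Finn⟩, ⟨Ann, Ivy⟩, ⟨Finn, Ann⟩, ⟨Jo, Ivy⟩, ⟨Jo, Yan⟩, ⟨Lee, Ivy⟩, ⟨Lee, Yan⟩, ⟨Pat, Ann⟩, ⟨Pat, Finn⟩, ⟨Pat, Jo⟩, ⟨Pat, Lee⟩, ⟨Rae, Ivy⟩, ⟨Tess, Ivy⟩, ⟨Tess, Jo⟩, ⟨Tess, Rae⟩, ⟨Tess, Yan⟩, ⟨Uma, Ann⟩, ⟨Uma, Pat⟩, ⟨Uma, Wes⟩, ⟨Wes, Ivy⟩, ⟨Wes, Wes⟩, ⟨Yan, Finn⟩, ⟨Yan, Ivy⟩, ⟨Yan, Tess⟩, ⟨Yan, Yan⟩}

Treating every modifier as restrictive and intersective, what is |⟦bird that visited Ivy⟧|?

⟦that visited Ivy⟧ = {x : ⟨x, Ivy⟩ ∈ ⟦visited⟧} = {Ann, Jo, Lee, Rae, Tess, Wes, Yan}
⟦bird⟧ = {Finn, Ivy, Jo, Lee, Pat, Uma, Wes, Yan}
… ∩ ⟦that visited Ivy⟧ = {Finn, Ivy, Jo, Lee, Pat, Uma, Wes, Yan} ∩ {Ann, Jo, Lee, Rae, Tess, Wes, Yan} = {Jo, Lee, Wes, Yan}
⟦bird that visited Ivy⟧ = {Jo, Lee, Wes, Yan}, so the cardinality is 4.

4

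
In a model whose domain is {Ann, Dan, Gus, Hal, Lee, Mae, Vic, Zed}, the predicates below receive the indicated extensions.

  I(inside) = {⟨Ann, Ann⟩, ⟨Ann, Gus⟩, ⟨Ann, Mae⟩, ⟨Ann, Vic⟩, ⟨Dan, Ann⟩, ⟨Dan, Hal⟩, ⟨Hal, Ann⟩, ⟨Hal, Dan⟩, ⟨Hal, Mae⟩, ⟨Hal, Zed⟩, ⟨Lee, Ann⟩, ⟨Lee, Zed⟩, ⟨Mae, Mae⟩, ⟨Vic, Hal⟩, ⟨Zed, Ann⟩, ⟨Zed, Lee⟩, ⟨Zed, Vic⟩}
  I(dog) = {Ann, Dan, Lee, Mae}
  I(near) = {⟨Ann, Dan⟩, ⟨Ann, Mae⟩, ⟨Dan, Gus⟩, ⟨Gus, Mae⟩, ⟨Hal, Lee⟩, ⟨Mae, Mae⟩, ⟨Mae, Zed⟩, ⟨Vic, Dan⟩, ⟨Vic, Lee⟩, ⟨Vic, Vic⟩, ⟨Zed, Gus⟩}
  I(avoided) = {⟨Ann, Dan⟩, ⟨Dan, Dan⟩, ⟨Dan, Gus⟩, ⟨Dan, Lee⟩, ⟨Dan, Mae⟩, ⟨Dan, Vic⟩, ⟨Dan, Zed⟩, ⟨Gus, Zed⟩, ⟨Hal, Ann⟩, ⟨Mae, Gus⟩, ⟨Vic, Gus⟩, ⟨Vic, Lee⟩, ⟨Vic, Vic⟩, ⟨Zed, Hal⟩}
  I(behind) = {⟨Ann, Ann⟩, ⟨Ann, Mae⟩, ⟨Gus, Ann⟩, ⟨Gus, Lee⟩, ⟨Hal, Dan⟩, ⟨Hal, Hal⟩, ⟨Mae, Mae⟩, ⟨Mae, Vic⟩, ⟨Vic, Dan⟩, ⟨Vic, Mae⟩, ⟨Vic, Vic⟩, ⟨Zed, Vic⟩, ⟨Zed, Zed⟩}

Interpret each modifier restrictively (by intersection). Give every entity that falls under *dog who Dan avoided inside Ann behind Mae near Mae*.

⟦who Dan avoided⟧ = {x : ⟨Dan, x⟩ ∈ ⟦avoided⟧} = {Dan, Gus, Lee, Mae, Vic, Zed}
⟦inside Ann⟧ = {x : ⟨x, Ann⟩ ∈ ⟦inside⟧} = {Ann, Dan, Hal, Lee, Zed}
⟦behind Mae⟧ = {x : ⟨x, Mae⟩ ∈ ⟦behind⟧} = {Ann, Mae, Vic}
⟦near Mae⟧ = {x : ⟨x, Mae⟩ ∈ ⟦near⟧} = {Ann, Gus, Mae}
⟦dog⟧ = {Ann, Dan, Lee, Mae}
… ∩ ⟦who Dan avoided⟧ = {Ann, Dan, Lee, Mae} ∩ {Dan, Gus, Lee, Mae, Vic, Zed} = {Dan, Lee, Mae}
… ∩ ⟦inside Ann⟧ = {Dan, Lee, Mae} ∩ {Ann, Dan, Hal, Lee, Zed} = {Dan, Lee}
… ∩ ⟦behind Mae⟧ = {Dan, Lee} ∩ {Ann, Mae, Vic} = ∅
… ∩ ⟦near Mae⟧ = ∅ ∩ {Ann, Gus, Mae} = ∅
So ⟦dog who Dan avoided inside Ann behind Mae near Mae⟧ = { }.

{ }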